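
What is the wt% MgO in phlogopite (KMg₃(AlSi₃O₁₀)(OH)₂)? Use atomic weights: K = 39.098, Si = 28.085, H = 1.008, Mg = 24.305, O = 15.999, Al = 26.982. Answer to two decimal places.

28.98 wt%

Molar mass of KMg₃(AlSi₃O₁₀)(OH)₂ = 1*39.098 + 3*24.305 + 1*26.982 + 3*28.085 + 12*15.999 + 2*1.008 = 417.254 g/mol.
Each formula unit contains 3 Mg, equivalent to 3/1 = 3.0000 mol MgO.
M(MgO) = 1×24.305 + 1×15.999 = 40.304 g/mol.
Mass of MgO per formula unit = 3.0000 × 40.304 = 120.912 g.
MgO wt% = 120.912 / 417.254 × 100 = 28.98%.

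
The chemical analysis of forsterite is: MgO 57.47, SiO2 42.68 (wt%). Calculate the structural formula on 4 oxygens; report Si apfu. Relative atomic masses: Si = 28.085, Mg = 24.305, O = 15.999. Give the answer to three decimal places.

MgO: 57.47/40.304 = 1.42591 mol → 1.42591 mol Mg, 1.42591 mol O.
SiO2: 42.68/60.083 = 0.71035 mol → 0.71035 mol Si, 1.42070 mol O.
Total oxygen = 2.84661 mol. Normalization factor = 4/2.84661 = 1.40518.
Si per 4 O = 0.71035 × 1.40518 = 0.998.

0.998 Si apfu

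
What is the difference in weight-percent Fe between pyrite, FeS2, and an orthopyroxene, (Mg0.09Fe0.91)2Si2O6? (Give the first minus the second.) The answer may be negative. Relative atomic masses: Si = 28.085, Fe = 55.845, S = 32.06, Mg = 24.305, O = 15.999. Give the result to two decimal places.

7.18 percentage points

Fe in FeS2: molar mass 119.965 g/mol; 1×55.845 = 55.845 g → 46.55 wt%.
Fe in (Mg0.09Fe0.91)2Si2O6: molar mass 258.177 g/mol; 1.82×55.845 = 101.638 g → 39.37 wt%.
Difference = 46.55 − 39.37 = 7.18 percentage points.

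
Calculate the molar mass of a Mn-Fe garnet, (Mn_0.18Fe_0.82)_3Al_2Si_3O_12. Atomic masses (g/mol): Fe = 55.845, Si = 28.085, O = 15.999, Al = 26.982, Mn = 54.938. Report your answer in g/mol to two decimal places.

497.25 g/mol

The formula mass is the sum 0.54·54.938 + 2.46·55.845 + 2·26.982 + 3·28.085 + 12·15.999.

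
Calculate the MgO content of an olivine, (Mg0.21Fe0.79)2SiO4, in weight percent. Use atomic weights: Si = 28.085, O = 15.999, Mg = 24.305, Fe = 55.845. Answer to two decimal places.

8.88 wt%

Molar mass of (Mg0.21Fe0.79)2SiO4 = 0.42×24.305 + 1.58×55.845 + 1×28.085 + 4×15.999 = 190.524 g/mol.
Each formula unit contains 0.42 Mg, equivalent to 0.42/1 = 0.4200 mol MgO.
M(MgO) = 1×24.305 + 1×15.999 = 40.304 g/mol.
Mass of MgO per formula unit = 0.4200 × 40.304 = 16.928 g.
MgO wt% = 16.928 / 190.524 × 100 = 8.88%.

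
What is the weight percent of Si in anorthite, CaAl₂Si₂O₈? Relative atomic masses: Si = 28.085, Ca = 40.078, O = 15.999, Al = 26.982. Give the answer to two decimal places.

20.19 wt%

M(CaAl₂Si₂O₈) = 278.204 g/mol.
Si contributes 2 × 28.085 = 56.170 g per mole.
56.170/278.204 = 0.2019 → 20.19%.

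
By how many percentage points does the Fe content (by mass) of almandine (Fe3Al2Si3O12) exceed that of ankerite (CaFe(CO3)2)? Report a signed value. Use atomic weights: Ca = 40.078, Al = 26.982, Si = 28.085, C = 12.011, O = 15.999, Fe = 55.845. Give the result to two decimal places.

7.80 percentage points

First mineral: 167.535 g Fe in 497.742 g formula = 33.66 wt% Fe.
Second mineral: 55.845 g Fe in 215.939 g formula = 25.86 wt% Fe.
33.66% − 25.86% gives a difference of 7.80 percentage points.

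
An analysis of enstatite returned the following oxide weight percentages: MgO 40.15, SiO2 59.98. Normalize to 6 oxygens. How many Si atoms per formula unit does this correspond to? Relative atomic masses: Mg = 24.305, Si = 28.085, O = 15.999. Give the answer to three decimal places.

MgO: 40.15/40.304 = 0.99618 mol → 0.99618 mol Mg, 0.99618 mol O.
SiO2: 59.98/60.083 = 0.99829 mol → 0.99829 mol Si, 1.99658 mol O.
Total oxygen = 2.99276 mol. Normalization factor = 6/2.99276 = 2.00484.
Si per 6 O = 0.99829 × 2.00484 = 2.001.

2.001 Si apfu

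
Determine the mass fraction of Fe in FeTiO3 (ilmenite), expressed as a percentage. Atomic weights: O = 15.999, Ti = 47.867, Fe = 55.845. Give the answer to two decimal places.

36.81 weight percent

Molar mass of FeTiO3: 1*55.845 + 1*47.867 + 3*15.999 = 151.709 g/mol.
Mass of Fe per formula unit: 1 × 55.845 = 55.845 g.
Weight fraction Fe = 55.845 / 151.709 = 0.3681.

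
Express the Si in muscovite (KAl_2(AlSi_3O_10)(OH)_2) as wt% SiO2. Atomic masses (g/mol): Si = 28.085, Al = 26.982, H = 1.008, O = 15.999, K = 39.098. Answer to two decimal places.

M(KAl_2(AlSi_3O_10)(OH)_2) = 398.303 g/mol; M(SiO2) = 60.083 g/mol.
Moles SiO2 per formula unit = 3 Si ÷ 1 = 3.0000.
SiO2 fraction = (3.0000 × 60.083) / 398.303 = 180.249/398.303 = 0.4525.

45.25 wt%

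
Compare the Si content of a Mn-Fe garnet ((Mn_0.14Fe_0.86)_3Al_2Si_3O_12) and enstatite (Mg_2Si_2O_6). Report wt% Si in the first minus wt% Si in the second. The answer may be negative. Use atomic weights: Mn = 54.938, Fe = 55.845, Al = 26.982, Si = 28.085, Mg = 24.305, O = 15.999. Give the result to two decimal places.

First mineral: 84.255 g Si in 497.361 g formula = 16.94 wt% Si.
Second mineral: 56.170 g Si in 200.774 g formula = 27.98 wt% Si.
16.94% − 27.98% gives a difference of -11.04 percentage points.

-11.04 percentage points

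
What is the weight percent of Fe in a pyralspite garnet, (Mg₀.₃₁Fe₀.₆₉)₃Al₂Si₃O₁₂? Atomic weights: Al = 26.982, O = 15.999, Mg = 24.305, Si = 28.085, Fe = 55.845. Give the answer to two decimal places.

24.68 mass %

Formula mass = 0.93*24.305 + 2.07*55.845 + 2*26.982 + 3*28.085 + 12*15.999 = 468.410 g/mol, of which 115.599 g is Fe.
So Fe makes up 115.599/468.410 = 0.2468 of the mass, i.e. 24.68%.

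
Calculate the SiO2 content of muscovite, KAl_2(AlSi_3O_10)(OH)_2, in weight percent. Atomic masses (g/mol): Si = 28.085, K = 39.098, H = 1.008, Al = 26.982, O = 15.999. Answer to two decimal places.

Formula mass = 398.303 g/mol.
3 Si → 3.0000 mol SiO2 per formula unit; M(SiO2) = 60.083, so SiO2 mass = 180.249 g.
180.249/398.303 × 100 = 45.25 wt%.

45.25 wt%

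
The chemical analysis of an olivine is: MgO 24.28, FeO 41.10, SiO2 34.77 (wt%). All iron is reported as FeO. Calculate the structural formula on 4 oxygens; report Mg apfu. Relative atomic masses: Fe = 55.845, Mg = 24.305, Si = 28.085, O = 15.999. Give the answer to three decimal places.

1.033 Mg apfu

MgO (M=40.304): mol = 0.60242; Mg = 0.60242, O = 0.60242.
FeO (M=71.844): mol = 0.57207; Fe = 0.57207, O = 0.57207.
SiO2 (M=60.083): mol = 0.57870; Si = 0.57870, O = 1.15740.
ΣO = 2.33189; factor = 4/ΣO = 1.71535.
Mg apfu = 0.60242 × 1.71535 = 1.033.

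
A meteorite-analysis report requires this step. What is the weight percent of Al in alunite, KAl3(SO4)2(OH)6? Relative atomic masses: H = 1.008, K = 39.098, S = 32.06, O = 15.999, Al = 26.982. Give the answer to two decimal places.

19.54 weight percent

Formula mass = 1×39.098 + 3×26.982 + 2×32.06 + 14×15.999 + 6×1.008 = 414.198 g/mol, of which 80.946 g is Al.
So Al makes up 80.946/414.198 = 0.1954 of the mass, i.e. 19.54%.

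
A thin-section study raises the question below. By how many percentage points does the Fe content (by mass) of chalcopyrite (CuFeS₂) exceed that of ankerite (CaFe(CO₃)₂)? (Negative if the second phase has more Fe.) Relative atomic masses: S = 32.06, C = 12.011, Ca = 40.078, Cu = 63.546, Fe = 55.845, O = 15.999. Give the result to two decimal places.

4.57 percentage points

M(CuFeS₂) = 183.511 g/mol, so wt% Fe = 55.845/183.511 × 100 = 30.43%.
M(CaFe(CO₃)₂) = 215.939 g/mol, so wt% Fe = 55.845/215.939 × 100 = 25.86%.
30.43 − 25.86 = 4.57 pp.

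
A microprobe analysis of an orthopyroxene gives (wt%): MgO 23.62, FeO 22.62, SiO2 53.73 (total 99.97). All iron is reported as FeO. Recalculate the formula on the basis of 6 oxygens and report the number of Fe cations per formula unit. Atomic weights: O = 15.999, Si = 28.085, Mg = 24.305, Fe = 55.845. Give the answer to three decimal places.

0.702 Fe apfu

MgO: 23.62/40.304 = 0.58605 mol → 0.58605 mol Mg, 0.58605 mol O.
FeO: 22.62/71.844 = 0.31485 mol → 0.31485 mol Fe, 0.31485 mol O.
SiO2: 53.73/60.083 = 0.89426 mol → 0.89426 mol Si, 1.78852 mol O.
Total oxygen = 2.68942 mol. Normalization factor = 6/2.68942 = 2.23096.
Fe per 6 O = 0.31485 × 2.23096 = 0.702.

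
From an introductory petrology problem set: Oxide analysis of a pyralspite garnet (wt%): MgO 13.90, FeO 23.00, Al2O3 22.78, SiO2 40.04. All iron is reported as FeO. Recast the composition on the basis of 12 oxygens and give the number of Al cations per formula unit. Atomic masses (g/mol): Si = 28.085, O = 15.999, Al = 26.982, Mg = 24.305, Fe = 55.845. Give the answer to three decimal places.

2.010 Al apfu

MgO (M=40.304): mol = 0.34488; Mg = 0.34488, O = 0.34488.
FeO (M=71.844): mol = 0.32014; Fe = 0.32014, O = 0.32014.
Al2O3 (M=101.961): mol = 0.22342; Al = 0.44684, O = 0.67026.
SiO2 (M=60.083): mol = 0.66641; Si = 0.66641, O = 1.33282.
ΣO = 2.66810; factor = 12/ΣO = 4.49758.
Al apfu = 0.44684 × 4.49758 = 2.010.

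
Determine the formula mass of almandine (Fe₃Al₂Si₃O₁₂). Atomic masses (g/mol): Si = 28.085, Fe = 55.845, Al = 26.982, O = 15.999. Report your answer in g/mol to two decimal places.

497.74 g/mol

M = 3·55.845 + 2·26.982 + 3·28.085 + 12·15.999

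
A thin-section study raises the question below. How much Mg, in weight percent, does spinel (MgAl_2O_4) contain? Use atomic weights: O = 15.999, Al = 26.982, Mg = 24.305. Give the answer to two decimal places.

17.08 weight percent

M(MgAl_2O_4) = 142.265 g/mol.
Mg contributes 1 × 24.305 = 24.305 g per mole.
24.305/142.265 = 0.1708 → 17.08%.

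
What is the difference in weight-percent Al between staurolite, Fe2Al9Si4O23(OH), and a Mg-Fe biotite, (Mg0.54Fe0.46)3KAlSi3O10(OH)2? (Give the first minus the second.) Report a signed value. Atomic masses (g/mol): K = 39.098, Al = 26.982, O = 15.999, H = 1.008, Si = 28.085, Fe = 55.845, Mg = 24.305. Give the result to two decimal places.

22.65 percentage points

M(Fe2Al9Si4O23(OH)) = 851.852 g/mol, so wt% Al = 242.838/851.852 × 100 = 28.51%.
M((Mg0.54Fe0.46)3KAlSi3O10(OH)2) = 460.779 g/mol, so wt% Al = 26.982/460.779 × 100 = 5.86%.
28.51 − 5.86 = 22.65 pp.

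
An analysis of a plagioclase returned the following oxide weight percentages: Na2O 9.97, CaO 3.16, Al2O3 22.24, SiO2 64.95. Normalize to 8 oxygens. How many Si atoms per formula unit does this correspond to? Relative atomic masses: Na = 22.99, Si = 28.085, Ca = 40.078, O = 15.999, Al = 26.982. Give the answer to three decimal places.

9.97 wt% Na2O ÷ 61.979 g/mol = 0.16086 mol, giving 0.32172 Na and 0.16086 O.
3.16 wt% CaO ÷ 56.077 g/mol = 0.05635 mol, giving 0.05635 Ca and 0.05635 O.
22.24 wt% Al2O3 ÷ 101.961 g/mol = 0.21812 mol, giving 0.43624 Al and 0.65436 O.
64.95 wt% SiO2 ÷ 60.083 g/mol = 1.08100 mol, giving 1.08100 Si and 2.16200 O.
Oxygen sums to 3.03357; scaling by 8/3.03357 = 2.63716 puts the formula on 8 O.
Si: 1.08100 × 2.63716 = 2.851 atoms per formula unit.

2.851 Si apfu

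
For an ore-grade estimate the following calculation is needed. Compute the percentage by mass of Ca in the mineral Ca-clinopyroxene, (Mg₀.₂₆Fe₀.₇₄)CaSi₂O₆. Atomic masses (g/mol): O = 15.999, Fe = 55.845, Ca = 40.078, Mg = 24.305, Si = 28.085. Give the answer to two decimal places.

16.71 wt%

Formula mass = 0.26·24.305 + 0.74·55.845 + 1·40.078 + 2·28.085 + 6·15.999 = 239.887 g/mol, of which 40.078 g is Ca.
So Ca makes up 40.078/239.887 = 0.1671 of the mass, i.e. 16.71%.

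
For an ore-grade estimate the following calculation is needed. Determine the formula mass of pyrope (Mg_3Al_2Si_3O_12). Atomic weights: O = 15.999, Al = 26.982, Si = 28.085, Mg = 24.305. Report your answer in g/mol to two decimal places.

The formula mass is the sum 3·24.305 + 2·26.982 + 3·28.085 + 12·15.999.

403.12 g/mol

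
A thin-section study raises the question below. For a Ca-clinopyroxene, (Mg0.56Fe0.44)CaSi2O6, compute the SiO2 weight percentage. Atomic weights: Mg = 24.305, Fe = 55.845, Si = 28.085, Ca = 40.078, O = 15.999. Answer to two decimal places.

52.15 wt%

Molar mass of (Mg0.56Fe0.44)CaSi2O6 = 0.56·24.305 + 0.44·55.845 + 1·40.078 + 2·28.085 + 6·15.999 = 230.425 g/mol.
Each formula unit contains 2 Si, equivalent to 2/1 = 2.0000 mol SiO2.
M(SiO2) = 1×28.085 + 2×15.999 = 60.083 g/mol.
Mass of SiO2 per formula unit = 2.0000 × 60.083 = 120.166 g.
SiO2 wt% = 120.166 / 230.425 × 100 = 52.15%.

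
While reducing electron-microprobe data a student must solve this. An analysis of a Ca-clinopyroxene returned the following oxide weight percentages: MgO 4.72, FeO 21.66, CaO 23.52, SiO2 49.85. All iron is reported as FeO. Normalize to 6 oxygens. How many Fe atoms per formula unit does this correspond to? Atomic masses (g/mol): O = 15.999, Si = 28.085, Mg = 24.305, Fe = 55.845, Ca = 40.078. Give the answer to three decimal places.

MgO (M=40.304): mol = 0.11711; Mg = 0.11711, O = 0.11711.
FeO (M=71.844): mol = 0.30149; Fe = 0.30149, O = 0.30149.
CaO (M=56.077): mol = 0.41942; Ca = 0.41942, O = 0.41942.
SiO2 (M=60.083): mol = 0.82969; Si = 0.82969, O = 1.65938.
ΣO = 2.49740; factor = 6/ΣO = 2.40250.
Fe apfu = 0.30149 × 2.40250 = 0.724.

0.724 Fe apfu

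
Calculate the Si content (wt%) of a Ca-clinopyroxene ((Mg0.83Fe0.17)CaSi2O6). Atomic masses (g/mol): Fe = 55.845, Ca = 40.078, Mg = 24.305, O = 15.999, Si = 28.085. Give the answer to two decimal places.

Molar mass of (Mg0.83Fe0.17)CaSi2O6: 0.83*24.305 + 0.17*55.845 + 1*40.078 + 2*28.085 + 6*15.999 = 221.909 g/mol.
Mass of Si per formula unit: 2 × 28.085 = 56.170 g.
Weight fraction Si = 56.170 / 221.909 = 0.2531.

25.31 wt%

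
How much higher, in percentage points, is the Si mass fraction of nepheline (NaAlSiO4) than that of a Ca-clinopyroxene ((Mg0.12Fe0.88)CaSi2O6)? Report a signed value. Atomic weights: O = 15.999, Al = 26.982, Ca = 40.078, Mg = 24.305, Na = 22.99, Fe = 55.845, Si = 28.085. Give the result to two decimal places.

M(NaAlSiO4) = 142.053 g/mol, so wt% Si = 28.085/142.053 × 100 = 19.77%.
M((Mg0.12Fe0.88)CaSi2O6) = 244.302 g/mol, so wt% Si = 56.170/244.302 × 100 = 22.99%.
19.77 − 22.99 = -3.22 pp.

-3.22 percentage points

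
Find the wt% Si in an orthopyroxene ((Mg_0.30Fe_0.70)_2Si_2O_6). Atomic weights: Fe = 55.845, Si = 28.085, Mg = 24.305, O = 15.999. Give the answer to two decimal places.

M((Mg_0.30Fe_0.70)_2Si_2O_6) = 244.930 g/mol.
Si contributes 2 × 28.085 = 56.170 g per mole.
56.170/244.930 = 0.2293 → 22.93%.

22.93 mass %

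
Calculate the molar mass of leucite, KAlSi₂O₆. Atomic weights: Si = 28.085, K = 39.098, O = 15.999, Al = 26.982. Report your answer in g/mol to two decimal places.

M = 1*39.098 + 1*26.982 + 2*28.085 + 6*15.999

218.24 g/mol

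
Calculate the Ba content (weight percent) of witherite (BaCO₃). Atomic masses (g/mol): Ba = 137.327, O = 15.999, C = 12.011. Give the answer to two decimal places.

Formula mass = 1×137.327 + 1×12.011 + 3×15.999 = 197.335 g/mol, of which 137.327 g is Ba.
So Ba makes up 137.327/197.335 = 0.6959 of the mass, i.e. 69.59%.

69.59 weight percent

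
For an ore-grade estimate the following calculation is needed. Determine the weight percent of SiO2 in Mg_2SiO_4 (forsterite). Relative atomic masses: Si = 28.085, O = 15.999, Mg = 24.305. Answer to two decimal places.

M(Mg_2SiO_4) = 140.691 g/mol; M(SiO2) = 60.083 g/mol.
Moles SiO2 per formula unit = 1 Si ÷ 1 = 1.0000.
SiO2 fraction = (1.0000 × 60.083) / 140.691 = 60.083/140.691 = 0.4271.

42.71 wt%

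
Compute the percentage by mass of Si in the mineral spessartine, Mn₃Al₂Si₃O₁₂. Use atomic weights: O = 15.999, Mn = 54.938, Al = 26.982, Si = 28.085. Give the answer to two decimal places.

Molar mass of Mn₃Al₂Si₃O₁₂: 3*54.938 + 2*26.982 + 3*28.085 + 12*15.999 = 495.021 g/mol.
Mass of Si per formula unit: 3 × 28.085 = 84.255 g.
Weight fraction Si = 84.255 / 495.021 = 0.1702.

17.02 weight percent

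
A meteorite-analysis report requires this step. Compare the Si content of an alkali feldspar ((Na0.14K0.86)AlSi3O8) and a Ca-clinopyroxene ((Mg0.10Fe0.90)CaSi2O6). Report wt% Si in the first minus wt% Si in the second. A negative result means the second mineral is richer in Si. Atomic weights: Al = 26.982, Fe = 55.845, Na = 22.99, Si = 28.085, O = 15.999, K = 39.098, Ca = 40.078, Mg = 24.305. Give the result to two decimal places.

Si in (Na0.14K0.86)AlSi3O8: molar mass 276.072 g/mol; 3×28.085 = 84.255 g → 30.52 wt%.
Si in (Mg0.10Fe0.90)CaSi2O6: molar mass 244.933 g/mol; 2×28.085 = 56.170 g → 22.93 wt%.
Difference = 30.52 − 22.93 = 7.59 percentage points.

7.59 percentage points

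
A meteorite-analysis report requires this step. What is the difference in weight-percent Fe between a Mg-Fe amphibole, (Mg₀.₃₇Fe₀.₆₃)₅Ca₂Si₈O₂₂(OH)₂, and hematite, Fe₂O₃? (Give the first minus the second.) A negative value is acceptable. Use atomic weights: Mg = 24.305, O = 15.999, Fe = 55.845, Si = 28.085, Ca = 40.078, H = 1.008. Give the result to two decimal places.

First mineral: 175.912 g Fe in 911.704 g formula = 19.29 wt% Fe.
Second mineral: 111.690 g Fe in 159.687 g formula = 69.94 wt% Fe.
19.29% − 69.94% gives a difference of -50.65 percentage points.

-50.65 percentage points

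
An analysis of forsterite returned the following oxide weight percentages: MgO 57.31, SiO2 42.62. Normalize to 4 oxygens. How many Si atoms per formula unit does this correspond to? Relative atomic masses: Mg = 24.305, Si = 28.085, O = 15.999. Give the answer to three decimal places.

0.999 Si apfu

MgO (M=40.304): mol = 1.42194; Mg = 1.42194, O = 1.42194.
SiO2 (M=60.083): mol = 0.70935; Si = 0.70935, O = 1.41870.
ΣO = 2.84064; factor = 4/ΣO = 1.40813.
Si apfu = 0.70935 × 1.40813 = 0.999.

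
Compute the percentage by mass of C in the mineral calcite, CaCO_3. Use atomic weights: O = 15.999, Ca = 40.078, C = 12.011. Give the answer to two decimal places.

12.00 wt%

M(CaCO_3) = 100.086 g/mol.
C contributes 1 × 12.011 = 12.011 g per mole.
12.011/100.086 = 0.1200 → 12.00%.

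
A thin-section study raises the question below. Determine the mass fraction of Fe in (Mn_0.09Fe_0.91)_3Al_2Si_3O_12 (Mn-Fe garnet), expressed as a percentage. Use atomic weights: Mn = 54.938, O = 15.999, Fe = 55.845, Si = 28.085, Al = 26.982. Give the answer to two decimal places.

M((Mn_0.09Fe_0.91)_3Al_2Si_3O_12) = 497.497 g/mol.
Fe contributes 2.73 × 55.845 = 152.457 g per mole.
152.457/497.497 = 0.3064 → 30.64%.

30.64 weight percent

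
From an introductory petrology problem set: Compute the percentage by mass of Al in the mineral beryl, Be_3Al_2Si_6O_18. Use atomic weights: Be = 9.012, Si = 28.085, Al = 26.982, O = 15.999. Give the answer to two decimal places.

Formula mass = 3·9.012 + 2·26.982 + 6·28.085 + 18·15.999 = 537.492 g/mol, of which 53.964 g is Al.
So Al makes up 53.964/537.492 = 0.1004 of the mass, i.e. 10.04%.

10.04 weight percent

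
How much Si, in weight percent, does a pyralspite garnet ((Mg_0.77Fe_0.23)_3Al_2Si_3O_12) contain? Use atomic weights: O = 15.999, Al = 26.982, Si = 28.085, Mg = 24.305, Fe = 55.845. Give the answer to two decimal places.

19.83 weight percent

M((Mg_0.77Fe_0.23)_3Al_2Si_3O_12) = 424.885 g/mol.
Si contributes 3 × 28.085 = 84.255 g per mole.
84.255/424.885 = 0.1983 → 19.83%.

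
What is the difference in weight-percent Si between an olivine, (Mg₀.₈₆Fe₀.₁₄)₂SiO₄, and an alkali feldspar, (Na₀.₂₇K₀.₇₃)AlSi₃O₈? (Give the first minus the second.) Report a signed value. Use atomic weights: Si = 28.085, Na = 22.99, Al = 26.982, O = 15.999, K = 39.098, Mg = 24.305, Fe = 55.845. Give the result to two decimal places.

-11.97 percentage points

Si in (Mg₀.₈₆Fe₀.₁₄)₂SiO₄: molar mass 149.522 g/mol; 1×28.085 = 28.085 g → 18.78 wt%.
Si in (Na₀.₂₇K₀.₇₃)AlSi₃O₈: molar mass 273.978 g/mol; 3×28.085 = 84.255 g → 30.75 wt%.
Difference = 18.78 − 30.75 = -11.97 percentage points.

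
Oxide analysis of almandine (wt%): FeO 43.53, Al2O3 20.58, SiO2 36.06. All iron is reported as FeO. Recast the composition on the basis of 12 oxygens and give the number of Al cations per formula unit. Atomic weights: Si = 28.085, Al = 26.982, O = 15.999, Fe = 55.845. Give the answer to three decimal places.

43.53 wt% FeO ÷ 71.844 g/mol = 0.60590 mol, giving 0.60590 Fe and 0.60590 O.
20.58 wt% Al2O3 ÷ 101.961 g/mol = 0.20184 mol, giving 0.40368 Al and 0.60552 O.
36.06 wt% SiO2 ÷ 60.083 g/mol = 0.60017 mol, giving 0.60017 Si and 1.20034 O.
Oxygen sums to 2.41176; scaling by 12/2.41176 = 4.97562 puts the formula on 12 O.
Al: 0.40368 × 4.97562 = 2.009 atoms per formula unit.

2.009 Al apfu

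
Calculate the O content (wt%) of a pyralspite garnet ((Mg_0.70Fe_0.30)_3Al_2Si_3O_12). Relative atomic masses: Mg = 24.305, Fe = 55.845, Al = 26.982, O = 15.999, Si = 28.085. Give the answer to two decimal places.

M((Mg_0.70Fe_0.30)_3Al_2Si_3O_12) = 431.508 g/mol.
O contributes 12 × 15.999 = 191.988 g per mole.
191.988/431.508 = 0.4449 → 44.49%.

44.49 wt%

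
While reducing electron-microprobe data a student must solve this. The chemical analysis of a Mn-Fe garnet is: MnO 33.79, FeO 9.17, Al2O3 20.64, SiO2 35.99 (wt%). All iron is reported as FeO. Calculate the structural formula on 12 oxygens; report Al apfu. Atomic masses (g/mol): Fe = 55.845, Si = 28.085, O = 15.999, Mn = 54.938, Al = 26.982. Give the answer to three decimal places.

MnO: 33.79/70.937 = 0.47634 mol → 0.47634 mol Mn, 0.47634 mol O.
FeO: 9.17/71.844 = 0.12764 mol → 0.12764 mol Fe, 0.12764 mol O.
Al2O3: 20.64/101.961 = 0.20243 mol → 0.40486 mol Al, 0.60729 mol O.
SiO2: 35.99/60.083 = 0.59900 mol → 0.59900 mol Si, 1.19800 mol O.
Total oxygen = 2.40927 mol. Normalization factor = 12/2.40927 = 4.98076.
Al per 12 O = 0.40486 × 4.98076 = 2.017.

2.017 Al apfu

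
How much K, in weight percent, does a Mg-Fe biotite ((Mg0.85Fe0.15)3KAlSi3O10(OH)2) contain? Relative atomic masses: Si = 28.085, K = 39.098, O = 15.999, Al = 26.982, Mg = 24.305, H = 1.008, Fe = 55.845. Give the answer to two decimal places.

9.06 weight percent

M((Mg0.85Fe0.15)3KAlSi3O10(OH)2) = 431.447 g/mol.
K contributes 1 × 39.098 = 39.098 g per mole.
39.098/431.447 = 0.0906 → 9.06%.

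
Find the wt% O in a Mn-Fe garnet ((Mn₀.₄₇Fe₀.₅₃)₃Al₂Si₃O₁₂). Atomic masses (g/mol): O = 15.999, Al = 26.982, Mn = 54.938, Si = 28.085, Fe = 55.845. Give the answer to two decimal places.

Molar mass of (Mn₀.₄₇Fe₀.₅₃)₃Al₂Si₃O₁₂: 1.41·54.938 + 1.59·55.845 + 2·26.982 + 3·28.085 + 12·15.999 = 496.463 g/mol.
Mass of O per formula unit: 12 × 15.999 = 191.988 g.
Weight fraction O = 191.988 / 496.463 = 0.3867.

38.67 weight percent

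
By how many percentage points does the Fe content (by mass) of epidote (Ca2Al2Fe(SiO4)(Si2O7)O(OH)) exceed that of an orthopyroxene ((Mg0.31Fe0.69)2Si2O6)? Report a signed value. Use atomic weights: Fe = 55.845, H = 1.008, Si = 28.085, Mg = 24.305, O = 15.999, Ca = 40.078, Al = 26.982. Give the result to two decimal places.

-19.99 percentage points

First mineral: 55.845 g Fe in 483.215 g formula = 11.56 wt% Fe.
Second mineral: 77.066 g Fe in 244.299 g formula = 31.55 wt% Fe.
11.56% − 31.55% gives a difference of -19.99 percentage points.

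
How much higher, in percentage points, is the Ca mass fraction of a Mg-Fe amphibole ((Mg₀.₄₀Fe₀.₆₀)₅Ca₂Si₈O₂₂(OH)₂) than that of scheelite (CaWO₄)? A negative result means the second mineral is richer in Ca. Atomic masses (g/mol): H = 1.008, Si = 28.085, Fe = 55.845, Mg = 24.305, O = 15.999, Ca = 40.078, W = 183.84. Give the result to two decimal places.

Ca in (Mg₀.₄₀Fe₀.₆₀)₅Ca₂Si₈O₂₂(OH)₂: molar mass 906.973 g/mol; 2×40.078 = 80.156 g → 8.84 wt%.
Ca in CaWO₄: molar mass 287.914 g/mol; 1×40.078 = 40.078 g → 13.92 wt%.
Difference = 8.84 − 13.92 = -5.08 percentage points.

-5.08 percentage points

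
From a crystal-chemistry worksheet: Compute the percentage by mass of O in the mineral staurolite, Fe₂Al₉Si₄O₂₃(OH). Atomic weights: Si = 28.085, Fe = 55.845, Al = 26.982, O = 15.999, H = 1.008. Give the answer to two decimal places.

Formula mass = 2×55.845 + 9×26.982 + 4×28.085 + 24×15.999 + 1×1.008 = 851.852 g/mol, of which 383.976 g is O.
So O makes up 383.976/851.852 = 0.4508 of the mass, i.e. 45.08%.

45.08 weight percent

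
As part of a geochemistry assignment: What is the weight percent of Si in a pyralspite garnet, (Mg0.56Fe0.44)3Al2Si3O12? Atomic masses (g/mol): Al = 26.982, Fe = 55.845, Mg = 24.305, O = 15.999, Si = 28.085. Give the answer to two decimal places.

18.94 weight percent

M((Mg0.56Fe0.44)3Al2Si3O12) = 444.755 g/mol.
Si contributes 3 × 28.085 = 84.255 g per mole.
84.255/444.755 = 0.1894 → 18.94%.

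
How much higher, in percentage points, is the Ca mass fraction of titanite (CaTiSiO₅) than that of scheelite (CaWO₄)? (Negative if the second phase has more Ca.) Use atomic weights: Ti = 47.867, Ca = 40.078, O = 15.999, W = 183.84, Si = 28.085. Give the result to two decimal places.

6.53 percentage points

Ca in CaTiSiO₅: molar mass 196.025 g/mol; 1×40.078 = 40.078 g → 20.45 wt%.
Ca in CaWO₄: molar mass 287.914 g/mol; 1×40.078 = 40.078 g → 13.92 wt%.
Difference = 20.45 − 13.92 = 6.53 percentage points.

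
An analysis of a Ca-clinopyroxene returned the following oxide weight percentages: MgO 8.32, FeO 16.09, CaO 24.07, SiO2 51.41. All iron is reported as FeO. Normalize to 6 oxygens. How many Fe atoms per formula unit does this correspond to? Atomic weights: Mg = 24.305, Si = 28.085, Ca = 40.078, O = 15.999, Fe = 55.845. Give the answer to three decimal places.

0.523 Fe apfu

MgO (M=40.304): mol = 0.20643; Mg = 0.20643, O = 0.20643.
FeO (M=71.844): mol = 0.22396; Fe = 0.22396, O = 0.22396.
CaO (M=56.077): mol = 0.42923; Ca = 0.42923, O = 0.42923.
SiO2 (M=60.083): mol = 0.85565; Si = 0.85565, O = 1.71130.
ΣO = 2.57092; factor = 6/ΣO = 2.33379.
Fe apfu = 0.22396 × 2.33379 = 0.523.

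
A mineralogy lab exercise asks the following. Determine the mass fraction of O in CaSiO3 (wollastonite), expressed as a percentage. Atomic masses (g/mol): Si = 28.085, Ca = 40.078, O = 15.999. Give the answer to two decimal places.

41.32 wt%

Formula mass = 1×40.078 + 1×28.085 + 3×15.999 = 116.160 g/mol, of which 47.997 g is O.
So O makes up 47.997/116.160 = 0.4132 of the mass, i.e. 41.32%.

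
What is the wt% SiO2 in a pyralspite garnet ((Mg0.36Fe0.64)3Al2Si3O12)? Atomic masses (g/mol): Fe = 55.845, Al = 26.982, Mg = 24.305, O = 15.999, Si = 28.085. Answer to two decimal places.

Molar mass of (Mg0.36Fe0.64)3Al2Si3O12 = 1.08×24.305 + 1.92×55.845 + 2×26.982 + 3×28.085 + 12×15.999 = 463.679 g/mol.
Each formula unit contains 3 Si, equivalent to 3/1 = 3.0000 mol SiO2.
M(SiO2) = 1×28.085 + 2×15.999 = 60.083 g/mol.
Mass of SiO2 per formula unit = 3.0000 × 60.083 = 180.249 g.
SiO2 wt% = 180.249 / 463.679 × 100 = 38.87%.

38.87 wt%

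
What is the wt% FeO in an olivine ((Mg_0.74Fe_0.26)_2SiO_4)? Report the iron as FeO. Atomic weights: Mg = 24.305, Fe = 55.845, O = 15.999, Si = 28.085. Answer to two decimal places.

23.78 wt%

M((Mg_0.74Fe_0.26)_2SiO_4) = 157.092 g/mol; M(FeO) = 71.844 g/mol.
Moles FeO per formula unit = 0.52 Fe ÷ 1 = 0.5200.
FeO fraction = (0.5200 × 71.844) / 157.092 = 37.359/157.092 = 0.2378.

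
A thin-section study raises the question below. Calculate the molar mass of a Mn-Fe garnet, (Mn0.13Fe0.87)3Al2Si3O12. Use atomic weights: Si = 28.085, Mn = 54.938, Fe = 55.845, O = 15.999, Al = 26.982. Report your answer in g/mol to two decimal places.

M = 0.39*54.938 + 2.61*55.845 + 2*26.982 + 3*28.085 + 12*15.999

497.39 g/mol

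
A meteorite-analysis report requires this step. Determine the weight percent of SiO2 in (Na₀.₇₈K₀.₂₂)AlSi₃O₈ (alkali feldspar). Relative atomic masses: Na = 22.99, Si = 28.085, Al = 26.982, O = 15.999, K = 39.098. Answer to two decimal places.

67.82 wt%

Molar mass of (Na₀.₇₈K₀.₂₂)AlSi₃O₈ = 0.78·22.99 + 0.22·39.098 + 1·26.982 + 3·28.085 + 8·15.999 = 265.763 g/mol.
Each formula unit contains 3 Si, equivalent to 3/1 = 3.0000 mol SiO2.
M(SiO2) = 1×28.085 + 2×15.999 = 60.083 g/mol.
Mass of SiO2 per formula unit = 3.0000 × 60.083 = 180.249 g.
SiO2 wt% = 180.249 / 265.763 × 100 = 67.82%.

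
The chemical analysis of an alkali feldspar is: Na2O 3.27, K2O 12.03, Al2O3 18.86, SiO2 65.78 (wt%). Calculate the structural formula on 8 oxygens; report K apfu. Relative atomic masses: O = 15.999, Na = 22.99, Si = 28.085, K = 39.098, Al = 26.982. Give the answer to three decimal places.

0.699 K apfu

3.27 wt% Na2O ÷ 61.979 g/mol = 0.05276 mol, giving 0.10552 Na and 0.05276 O.
12.03 wt% K2O ÷ 94.195 g/mol = 0.12771 mol, giving 0.25542 K and 0.12771 O.
18.86 wt% Al2O3 ÷ 101.961 g/mol = 0.18497 mol, giving 0.36994 Al and 0.55491 O.
65.78 wt% SiO2 ÷ 60.083 g/mol = 1.09482 mol, giving 1.09482 Si and 2.18964 O.
Oxygen sums to 2.92502; scaling by 8/2.92502 = 2.73502 puts the formula on 8 O.
K: 0.25542 × 2.73502 = 0.699 atoms per formula unit.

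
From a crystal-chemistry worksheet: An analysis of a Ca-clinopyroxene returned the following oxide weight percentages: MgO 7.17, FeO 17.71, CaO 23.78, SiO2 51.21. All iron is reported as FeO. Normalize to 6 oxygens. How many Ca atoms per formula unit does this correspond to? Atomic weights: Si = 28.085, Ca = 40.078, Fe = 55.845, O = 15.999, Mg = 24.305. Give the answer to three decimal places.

0.997 Ca apfu

MgO (M=40.304): mol = 0.17790; Mg = 0.17790, O = 0.17790.
FeO (M=71.844): mol = 0.24651; Fe = 0.24651, O = 0.24651.
CaO (M=56.077): mol = 0.42406; Ca = 0.42406, O = 0.42406.
SiO2 (M=60.083): mol = 0.85232; Si = 0.85232, O = 1.70464.
ΣO = 2.55311; factor = 6/ΣO = 2.35008.
Ca apfu = 0.42406 × 2.35008 = 0.997.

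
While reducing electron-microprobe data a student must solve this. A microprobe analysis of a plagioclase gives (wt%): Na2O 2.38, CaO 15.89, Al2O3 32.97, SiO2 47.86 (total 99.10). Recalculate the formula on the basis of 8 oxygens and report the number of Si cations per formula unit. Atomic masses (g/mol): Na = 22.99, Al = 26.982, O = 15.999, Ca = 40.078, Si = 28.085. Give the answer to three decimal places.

2.38 wt% Na2O ÷ 61.979 g/mol = 0.03840 mol, giving 0.07680 Na and 0.03840 O.
15.89 wt% CaO ÷ 56.077 g/mol = 0.28336 mol, giving 0.28336 Ca and 0.28336 O.
32.97 wt% Al2O3 ÷ 101.961 g/mol = 0.32336 mol, giving 0.64672 Al and 0.97008 O.
47.86 wt% SiO2 ÷ 60.083 g/mol = 0.79656 mol, giving 0.79656 Si and 1.59312 O.
Oxygen sums to 2.88496; scaling by 8/2.88496 = 2.77300 puts the formula on 8 O.
Si: 0.79656 × 2.77300 = 2.209 atoms per formula unit.

2.209 Si apfu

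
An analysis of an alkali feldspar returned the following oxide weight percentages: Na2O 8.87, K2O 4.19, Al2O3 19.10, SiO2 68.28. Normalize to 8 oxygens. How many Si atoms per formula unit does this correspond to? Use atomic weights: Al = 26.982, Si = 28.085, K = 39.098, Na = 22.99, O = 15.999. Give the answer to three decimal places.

3.008 Si apfu

Na2O (M=61.979): mol = 0.14311; Na = 0.28622, O = 0.14311.
K2O (M=94.195): mol = 0.04448; K = 0.08896, O = 0.04448.
Al2O3 (M=101.961): mol = 0.18733; Al = 0.37466, O = 0.56199.
SiO2 (M=60.083): mol = 1.13643; Si = 1.13643, O = 2.27286.
ΣO = 3.02244; factor = 8/ΣO = 2.64687.
Si apfu = 1.13643 × 2.64687 = 3.008.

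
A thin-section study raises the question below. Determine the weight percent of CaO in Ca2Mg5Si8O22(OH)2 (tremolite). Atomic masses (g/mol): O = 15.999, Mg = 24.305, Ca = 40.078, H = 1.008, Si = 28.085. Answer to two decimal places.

13.81 wt%

Formula mass = 812.353 g/mol.
2 Ca → 2.0000 mol CaO per formula unit; M(CaO) = 56.077, so CaO mass = 112.154 g.
112.154/812.353 × 100 = 13.81 wt%.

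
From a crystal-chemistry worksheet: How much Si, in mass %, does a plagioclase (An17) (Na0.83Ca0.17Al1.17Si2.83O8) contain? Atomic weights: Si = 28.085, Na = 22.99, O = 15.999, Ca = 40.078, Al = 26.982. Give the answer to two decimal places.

30.00 mass %

M(Na0.83Ca0.17Al1.17Si2.83O8) = 264.936 g/mol.
Si contributes 2.83 × 28.085 = 79.481 g per mole.
79.481/264.936 = 0.3000 → 30.00%.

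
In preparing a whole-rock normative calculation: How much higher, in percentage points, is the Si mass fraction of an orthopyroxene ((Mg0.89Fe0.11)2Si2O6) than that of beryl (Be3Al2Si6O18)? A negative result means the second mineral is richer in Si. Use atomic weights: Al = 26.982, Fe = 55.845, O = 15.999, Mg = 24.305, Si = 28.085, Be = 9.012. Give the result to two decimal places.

-4.31 percentage points

First mineral: 56.170 g Si in 207.713 g formula = 27.04 wt% Si.
Second mineral: 168.510 g Si in 537.492 g formula = 31.35 wt% Si.
27.04% − 31.35% gives a difference of -4.31 percentage points.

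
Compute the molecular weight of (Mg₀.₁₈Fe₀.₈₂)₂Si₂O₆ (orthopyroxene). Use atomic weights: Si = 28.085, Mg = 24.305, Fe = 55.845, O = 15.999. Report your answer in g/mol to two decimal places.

The formula mass is the sum 0.36·24.305 + 1.64·55.845 + 2·28.085 + 6·15.999.

252.50 g/mol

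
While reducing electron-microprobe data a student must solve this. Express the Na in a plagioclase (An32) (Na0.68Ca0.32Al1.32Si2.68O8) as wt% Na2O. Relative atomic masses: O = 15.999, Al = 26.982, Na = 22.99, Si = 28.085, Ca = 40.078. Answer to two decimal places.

M(Na0.68Ca0.32Al1.32Si2.68O8) = 267.334 g/mol; M(Na2O) = 61.979 g/mol.
Moles Na2O per formula unit = 0.68 Na ÷ 2 = 0.3400.
Na2O fraction = (0.3400 × 61.979) / 267.334 = 21.073/267.334 = 0.0788.

7.88 wt%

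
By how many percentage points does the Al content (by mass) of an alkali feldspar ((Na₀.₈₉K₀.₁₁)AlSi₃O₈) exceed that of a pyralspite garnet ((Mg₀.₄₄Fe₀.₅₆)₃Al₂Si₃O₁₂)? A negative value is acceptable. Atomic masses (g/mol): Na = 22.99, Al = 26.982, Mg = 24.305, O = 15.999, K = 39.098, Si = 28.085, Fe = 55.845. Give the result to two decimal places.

First mineral: 26.982 g Al in 263.991 g formula = 10.22 wt% Al.
Second mineral: 53.964 g Al in 456.109 g formula = 11.83 wt% Al.
10.22% − 11.83% gives a difference of -1.61 percentage points.

-1.61 percentage points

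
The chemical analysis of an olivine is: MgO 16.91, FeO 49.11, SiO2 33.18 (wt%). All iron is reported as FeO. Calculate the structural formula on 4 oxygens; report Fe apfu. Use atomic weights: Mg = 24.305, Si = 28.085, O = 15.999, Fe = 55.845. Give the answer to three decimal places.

1.239 Fe apfu

MgO (M=40.304): mol = 0.41956; Mg = 0.41956, O = 0.41956.
FeO (M=71.844): mol = 0.68356; Fe = 0.68356, O = 0.68356.
SiO2 (M=60.083): mol = 0.55224; Si = 0.55224, O = 1.10448.
ΣO = 2.20760; factor = 4/ΣO = 1.81192.
Fe apfu = 0.68356 × 1.81192 = 1.239.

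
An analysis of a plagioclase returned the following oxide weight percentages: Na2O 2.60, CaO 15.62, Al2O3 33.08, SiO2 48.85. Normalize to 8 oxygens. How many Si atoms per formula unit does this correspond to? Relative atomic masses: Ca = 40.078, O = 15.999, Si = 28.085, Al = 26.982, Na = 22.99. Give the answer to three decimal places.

Na2O: 2.60/61.979 = 0.04195 mol → 0.08390 mol Na, 0.04195 mol O.
CaO: 15.62/56.077 = 0.27855 mol → 0.27855 mol Ca, 0.27855 mol O.
Al2O3: 33.08/101.961 = 0.32444 mol → 0.64888 mol Al, 0.97332 mol O.
SiO2: 48.85/60.083 = 0.81304 mol → 0.81304 mol Si, 1.62608 mol O.
Total oxygen = 2.91990 mol. Normalization factor = 8/2.91990 = 2.73982.
Si per 8 O = 0.81304 × 2.73982 = 2.228.

2.228 Si apfu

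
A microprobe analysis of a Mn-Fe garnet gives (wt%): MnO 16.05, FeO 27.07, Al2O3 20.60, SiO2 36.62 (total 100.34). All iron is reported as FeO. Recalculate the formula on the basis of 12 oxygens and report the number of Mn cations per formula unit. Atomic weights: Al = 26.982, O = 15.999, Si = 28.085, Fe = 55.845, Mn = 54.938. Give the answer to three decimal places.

16.05 wt% MnO ÷ 70.937 g/mol = 0.22626 mol, giving 0.22626 Mn and 0.22626 O.
27.07 wt% FeO ÷ 71.844 g/mol = 0.37679 mol, giving 0.37679 Fe and 0.37679 O.
20.60 wt% Al2O3 ÷ 101.961 g/mol = 0.20204 mol, giving 0.40408 Al and 0.60612 O.
36.62 wt% SiO2 ÷ 60.083 g/mol = 0.60949 mol, giving 0.60949 Si and 1.21898 O.
Oxygen sums to 2.42815; scaling by 12/2.42815 = 4.94203 puts the formula on 12 O.
Mn: 0.22626 × 4.94203 = 1.118 atoms per formula unit.

1.118 Mn apfu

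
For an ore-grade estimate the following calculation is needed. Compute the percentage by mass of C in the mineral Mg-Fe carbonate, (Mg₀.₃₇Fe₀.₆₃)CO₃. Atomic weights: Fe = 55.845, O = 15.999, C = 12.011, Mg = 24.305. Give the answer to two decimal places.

11.53 wt%

Molar mass of (Mg₀.₃₇Fe₀.₆₃)CO₃: 0.37×24.305 + 0.63×55.845 + 1×12.011 + 3×15.999 = 104.183 g/mol.
Mass of C per formula unit: 1 × 12.011 = 12.011 g.
Weight fraction C = 12.011 / 104.183 = 0.1153.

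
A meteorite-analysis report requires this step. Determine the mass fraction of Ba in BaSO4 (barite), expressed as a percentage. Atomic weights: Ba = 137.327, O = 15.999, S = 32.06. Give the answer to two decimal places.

Molar mass of BaSO4: 1×137.327 + 1×32.06 + 4×15.999 = 233.383 g/mol.
Mass of Ba per formula unit: 1 × 137.327 = 137.327 g.
Weight fraction Ba = 137.327 / 233.383 = 0.5884.

58.84 weight percent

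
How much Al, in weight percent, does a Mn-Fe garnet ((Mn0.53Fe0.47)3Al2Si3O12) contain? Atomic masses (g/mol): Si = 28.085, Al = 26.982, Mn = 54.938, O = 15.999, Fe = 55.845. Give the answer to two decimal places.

Formula mass = 1.59·54.938 + 1.41·55.845 + 2·26.982 + 3·28.085 + 12·15.999 = 496.300 g/mol, of which 53.964 g is Al.
So Al makes up 53.964/496.300 = 0.1087 of the mass, i.e. 10.87%.

10.87 weight percent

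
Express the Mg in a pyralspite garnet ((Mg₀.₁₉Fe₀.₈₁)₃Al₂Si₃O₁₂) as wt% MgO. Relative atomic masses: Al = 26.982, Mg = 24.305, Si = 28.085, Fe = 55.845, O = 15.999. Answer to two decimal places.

4.79 wt%

Formula mass = 479.764 g/mol.
0.57 Mg → 0.5700 mol MgO per formula unit; M(MgO) = 40.304, so MgO mass = 22.973 g.
22.973/479.764 × 100 = 4.79 wt%.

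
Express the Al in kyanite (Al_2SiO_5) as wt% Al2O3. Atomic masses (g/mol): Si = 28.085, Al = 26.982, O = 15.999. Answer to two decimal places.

62.92 wt%

Molar mass of Al_2SiO_5 = 2·26.982 + 1·28.085 + 5·15.999 = 162.044 g/mol.
Each formula unit contains 2 Al, equivalent to 2/2 = 1.0000 mol Al2O3.
M(Al2O3) = 2×26.982 + 3×15.999 = 101.961 g/mol.
Mass of Al2O3 per formula unit = 1.0000 × 101.961 = 101.961 g.
Al2O3 wt% = 101.961 / 162.044 × 100 = 62.92%.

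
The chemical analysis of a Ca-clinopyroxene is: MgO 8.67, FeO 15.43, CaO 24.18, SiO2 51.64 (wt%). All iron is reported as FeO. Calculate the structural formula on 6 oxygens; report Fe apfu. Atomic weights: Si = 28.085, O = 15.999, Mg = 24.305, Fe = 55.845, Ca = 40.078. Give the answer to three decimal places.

MgO: 8.67/40.304 = 0.21512 mol → 0.21512 mol Mg, 0.21512 mol O.
FeO: 15.43/71.844 = 0.21477 mol → 0.21477 mol Fe, 0.21477 mol O.
CaO: 24.18/56.077 = 0.43119 mol → 0.43119 mol Ca, 0.43119 mol O.
SiO2: 51.64/60.083 = 0.85948 mol → 0.85948 mol Si, 1.71896 mol O.
Total oxygen = 2.58004 mol. Normalization factor = 6/2.58004 = 2.32555.
Fe per 6 O = 0.21477 × 2.32555 = 0.499.

0.499 Fe apfu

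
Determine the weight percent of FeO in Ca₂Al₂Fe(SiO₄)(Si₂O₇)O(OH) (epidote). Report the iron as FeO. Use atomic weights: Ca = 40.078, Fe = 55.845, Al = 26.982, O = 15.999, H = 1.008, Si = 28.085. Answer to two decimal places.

14.87 wt%

Formula mass = 483.215 g/mol.
1 Fe → 1.0000 mol FeO per formula unit; M(FeO) = 71.844, so FeO mass = 71.844 g.
71.844/483.215 × 100 = 14.87 wt%.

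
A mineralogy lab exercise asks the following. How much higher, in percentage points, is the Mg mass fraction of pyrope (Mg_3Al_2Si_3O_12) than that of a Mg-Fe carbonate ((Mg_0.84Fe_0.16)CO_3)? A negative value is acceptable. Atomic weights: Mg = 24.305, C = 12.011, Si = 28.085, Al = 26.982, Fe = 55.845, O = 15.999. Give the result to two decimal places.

-4.76 percentage points

First mineral: 72.915 g Mg in 403.122 g formula = 18.09 wt% Mg.
Second mineral: 20.416 g Mg in 89.359 g formula = 22.85 wt% Mg.
18.09% − 22.85% gives a difference of -4.76 percentage points.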